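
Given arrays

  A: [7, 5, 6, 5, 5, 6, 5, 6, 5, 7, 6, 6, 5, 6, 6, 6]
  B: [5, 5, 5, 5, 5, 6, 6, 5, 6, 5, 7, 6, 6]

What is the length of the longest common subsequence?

Match 5 [2,1]; then 5 [4,2]; then 5 [5,3]; then 5 [7,4]; then 5 [9,5]; then 6 [11,6]; then 6 [12,7]; then 5 [13,8]; then 6 [14,9]; then 6 [15,12]; then 6 [16,13] — 11 values in the same relative order in both, and the DP table's final entry dp[16][13] is also 11, so no common subsequence is longer.

11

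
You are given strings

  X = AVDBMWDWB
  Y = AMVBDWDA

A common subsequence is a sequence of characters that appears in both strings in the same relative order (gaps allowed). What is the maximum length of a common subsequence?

5

Let dp[i][j] be the LCS length of the first i characters of X and the first j characters of Y. dp[i][j] = dp[i-1][j-1]+1 when the i-th and j-th characters match, else max(dp[i-1][j], dp[i][j-1]).
    ·  A  M  V  B  D  W  D  A
 ·  0  0  0  0  0  0  0  0  0
 A  0  1  1  1  1  1  1  1  1
 V  0  1  1  2  2  2  2  2  2
 D  0  1  1  2  2  3  3  3  3
 B  0  1  1  2  3  3  3  3  3
 M  0  1  2  2  3  3  3  3  3
 W  0  1  2  2  3  3  4  4  4
 D  0  1  2  2  3  4  4  5  5
 W  0  1  2  2  3  4  5  5  5
 B  0  1  2  2  3  4  5  5  5
dp[9][8] = 5. One LCS (by backtracking along matches): AVDWD.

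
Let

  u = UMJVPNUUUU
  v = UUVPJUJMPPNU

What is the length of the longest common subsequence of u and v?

Match U (u #1, v #6); then M (u #2, v #8); then P (u #5, v #10); then N (u #6, v #11); then U (u #10, v #12) — 5 characters in the same relative order in both, and the DP table's final entry dp[10][12] is also 5, so no common subsequence is longer.

5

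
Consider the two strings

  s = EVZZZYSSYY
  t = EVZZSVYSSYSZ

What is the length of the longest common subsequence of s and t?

8

Match E at s[1]=t[1], then V at s[2]=t[2], then Z at s[3]=t[3], then Z at s[4]=t[4], then Y at s[6]=t[7], then S at s[7]=t[8], then S at s[8]=t[9], then Y at s[9]=t[10] — 8 characters in the same relative order in both. dp[10][12] = 8 confirms this is the maximum.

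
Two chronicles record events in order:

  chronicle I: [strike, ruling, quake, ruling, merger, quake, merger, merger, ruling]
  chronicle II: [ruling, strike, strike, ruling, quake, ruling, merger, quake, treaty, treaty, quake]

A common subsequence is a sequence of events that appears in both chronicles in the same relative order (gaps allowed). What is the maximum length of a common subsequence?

6

Taking strike (chronicle I #1, chronicle II #3), then ruling (chronicle I #2, chronicle II #4), then quake (chronicle I #3, chronicle II #5), then ruling (chronicle I #4, chronicle II #6), then merger (chronicle I #5, chronicle II #7), then quake (chronicle I #6, chronicle II #11) gives a common subsequence of length 6. Since dp[9][11] = 6, nothing longer is possible.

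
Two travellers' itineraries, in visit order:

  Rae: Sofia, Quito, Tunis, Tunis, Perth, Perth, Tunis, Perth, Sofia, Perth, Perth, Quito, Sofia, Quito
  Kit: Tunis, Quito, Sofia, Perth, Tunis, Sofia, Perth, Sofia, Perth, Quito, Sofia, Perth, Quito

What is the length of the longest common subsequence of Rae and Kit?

One common subsequence of length 9: Sofia (Rae #1, Kit #3) → Perth (Rae #6, Kit #4) → Tunis (Rae #7, Kit #5) → Perth (Rae #8, Kit #7) → Sofia (Rae #9, Kit #8) → Perth (Rae #11, Kit #9) → Quito (Rae #12, Kit #10) → Sofia (Rae #13, Kit #11) → Quito (Rae #14, Kit #13). The LCS DP gives dp[14][13] = 9, so this is optimal.

9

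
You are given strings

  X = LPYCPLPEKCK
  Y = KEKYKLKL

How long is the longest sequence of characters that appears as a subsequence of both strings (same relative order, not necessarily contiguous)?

3

Let dp[i][j] be the LCS length of the first i characters of X and the first j characters of Y. dp[i][j] = dp[i-1][j-1]+1 when the i-th and j-th characters match, else max(dp[i-1][j], dp[i][j-1]).
    ·  K  E  K  Y  K  L  K  L
 ·  0  0  0  0  0  0  0  0  0
 L  0  0  0  0  0  0  1  1  1
 P  0  0  0  0  0  0  1  1  1
 Y  0  0  0  0  1  1  1  1  1
 C  0  0  0  0  1  1  1  1  1
 P  0  0  0  0  1  1  1  1  1
 L  0  0  0  0  1  1  2  2  2
 P  0  0  0  0  1  1  2  2  2
 E  0  0  1  1  1  1  2  2  2
 K  0  1  1  2  2  2  2  3  3
 C  0  1  1  2  2  2  2  3  3
 K  0  1  1  2  2  3  3  3  3
dp[11][8] = 3. One LCS (by backtracking along matches): YLK.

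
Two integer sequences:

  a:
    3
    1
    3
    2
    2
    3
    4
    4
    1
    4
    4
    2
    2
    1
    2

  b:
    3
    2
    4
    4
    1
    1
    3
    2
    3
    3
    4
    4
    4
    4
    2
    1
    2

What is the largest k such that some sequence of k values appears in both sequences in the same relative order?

Pick 3 [1,1], 1 [2,6], 3 [3,7], 2 [4,8], 3 [6,10], 4 [7,11], 4 [8,12], 4 [10,13], 4 [11,14], 2 [13,15], 1 [14,16], 2 [15,17]; all 12 values appear in both, in order. Since dp[15][17] = 12, nothing longer is possible.

12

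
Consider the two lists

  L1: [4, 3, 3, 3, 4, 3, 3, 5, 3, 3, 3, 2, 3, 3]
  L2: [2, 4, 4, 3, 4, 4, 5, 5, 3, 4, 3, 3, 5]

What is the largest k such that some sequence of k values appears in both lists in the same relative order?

One common subsequence of length 7: 4 (L1 #1, L2 #3), 3 (L1 #2, L2 #4), 3 (L1 #4, L2 #9), 4 (L1 #5, L2 #10), 3 (L1 #6, L2 #11), 3 (L1 #7, L2 #12), 5 (L1 #8, L2 #13). The LCS DP gives dp[14][13] = 7, so this is optimal.

7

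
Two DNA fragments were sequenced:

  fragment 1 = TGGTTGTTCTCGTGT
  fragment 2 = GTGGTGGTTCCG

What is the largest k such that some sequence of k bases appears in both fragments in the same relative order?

Pick T at fragment 1[1]=fragment 2[2], G at fragment 1[2]=fragment 2[3], G at fragment 1[3]=fragment 2[4], T at fragment 1[4]=fragment 2[5], G at fragment 1[6]=fragment 2[7], T at fragment 1[7]=fragment 2[8], T at fragment 1[8]=fragment 2[9], C at fragment 1[9]=fragment 2[10], C at fragment 1[11]=fragment 2[11], G at fragment 1[14]=fragment 2[12]; all 10 bases appear in both, in order. Since dp[15][12] = 10, nothing longer is possible.

10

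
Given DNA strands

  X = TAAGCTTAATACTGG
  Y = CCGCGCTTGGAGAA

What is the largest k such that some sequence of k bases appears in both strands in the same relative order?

7

Pick G at X[4]=Y[5] → C at X[5]=Y[6] → T at X[6]=Y[7] → T at X[7]=Y[8] → A at X[8]=Y[11] → A at X[9]=Y[13] → A at X[11]=Y[14]; all 7 bases appear in both, in order. Since dp[15][14] = 7, nothing longer is possible.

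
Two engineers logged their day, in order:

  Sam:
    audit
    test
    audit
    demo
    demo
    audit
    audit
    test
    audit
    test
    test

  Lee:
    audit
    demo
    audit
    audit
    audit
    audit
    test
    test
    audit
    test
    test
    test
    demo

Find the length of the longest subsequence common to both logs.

8

Pick audit (Sam #1, Lee #3); then audit (Sam #3, Lee #4); then audit (Sam #6, Lee #5); then audit (Sam #7, Lee #6); then test (Sam #8, Lee #8); then audit (Sam #9, Lee #9); then test (Sam #10, Lee #11); then test (Sam #11, Lee #12); all 8 tasks appear in both, in order. Since dp[11][13] = 8, nothing longer is possible.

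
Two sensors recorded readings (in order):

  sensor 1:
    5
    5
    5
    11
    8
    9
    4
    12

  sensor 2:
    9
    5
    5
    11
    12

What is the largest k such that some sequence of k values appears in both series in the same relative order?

4

Let dp[i][j] be the LCS length of the first i values of sensor 1 and the first j values of sensor 2. dp[i][j] = dp[i-1][j-1]+1 when the i-th and j-th values match, else max(dp[i-1][j], dp[i][j-1]).
    ·  9  5  5 11 12
 ·  0  0  0  0  0  0
 5  0  0  1  1  1  1
 5  0  0  1  2  2  2
 5  0  0  1  2  2  2
11  0  0  1  2  3  3
 8  0  0  1  2  3  3
 9  0  1  1  2  3  3
 4  0  1  1  2  3  3
12  0  1  1  2  3  4
dp[8][5] = 4. One LCS (by backtracking along matches): 5, 5, 11, 12.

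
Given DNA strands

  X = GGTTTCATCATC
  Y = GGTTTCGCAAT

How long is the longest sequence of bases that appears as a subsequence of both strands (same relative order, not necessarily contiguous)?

9

One common subsequence of length 9: G [1,1], G [2,2], T [3,3], T [4,4], T [5,5], C [6,8], A [7,9], A [10,10], T [11,11]. Since dp[12][11] = 9, nothing longer is possible.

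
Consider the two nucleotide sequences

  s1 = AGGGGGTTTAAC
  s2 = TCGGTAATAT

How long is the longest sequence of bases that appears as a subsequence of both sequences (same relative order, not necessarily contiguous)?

5

Let dp[i][j] be the LCS length of the first i bases of s1 and the first j bases of s2. dp[i][j] = dp[i-1][j-1]+1 when the i-th and j-th bases match, else max(dp[i-1][j], dp[i][j-1]).
    ·  T  C  G  G  T  A  A  T  A  T
 ·  0  0  0  0  0  0  0  0  0  0  0
 A  0  0  0  0  0  0  1  1  1  1  1
 G  0  0  0  1  1  1  1  1  1  1  1
 G  0  0  0  1  2  2  2  2  2  2  2
 G  0  0  0  1  2  2  2  2  2  2  2
 G  0  0  0  1  2  2  2  2  2  2  2
 G  0  0  0  1  2  2  2  2  2  2  2
 T  0  1  1  1  2  3  3  3  3  3  3
 T  0  1  1  1  2  3  3  3  4  4  4
 T  0  1  1  1  2  3  3  3  4  4  5
 A  0  1  1  1  2  3  4  4  4  5  5
 A  0  1  1  1  2  3  4  5  5  5  5
 C  0  1  2  2  2  3  4  5  5  5  5
dp[12][10] = 5. One LCS (by backtracking along matches): GGTTT.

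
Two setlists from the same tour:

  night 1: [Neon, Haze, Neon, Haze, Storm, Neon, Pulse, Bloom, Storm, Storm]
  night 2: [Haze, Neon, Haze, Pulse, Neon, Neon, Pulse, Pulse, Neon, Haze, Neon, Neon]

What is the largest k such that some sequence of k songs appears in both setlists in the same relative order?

Match Neon (night 1 #1, night 2 #2), then Haze (night 1 #2, night 2 #3), then Neon (night 1 #3, night 2 #9), then Haze (night 1 #4, night 2 #10), then Neon (night 1 #6, night 2 #12) — 5 songs in the same relative order in both. dp[10][12] = 5 confirms this is the maximum.

5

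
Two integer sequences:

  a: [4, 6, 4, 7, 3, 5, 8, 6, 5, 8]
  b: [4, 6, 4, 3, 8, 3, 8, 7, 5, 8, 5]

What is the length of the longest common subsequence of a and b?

7

Let dp[i][j] be the LCS length of the first i values of a and the first j values of b. dp[i][j] = dp[i-1][j-1]+1 when the i-th and j-th values match, else max(dp[i-1][j], dp[i][j-1]).
    ·  4  6  4  3  8  3  8  7  5  8  5
 ·  0  0  0  0  0  0  0  0  0  0  0  0
 4  0  1  1  1  1  1  1  1  1  1  1  1
 6  0  1  2  2  2  2  2  2  2  2  2  2
 4  0  1  2  3  3  3  3  3  3  3  3  3
 7  0  1  2  3  3  3  3  3  4  4  4  4
 3  0  1  2  3  4  4  4  4  4  4  4  4
 5  0  1  2  3  4  4  4  4  4  5  5  5
 8  0  1  2  3  4  5  5  5  5  5  6  6
 6  0  1  2  3  4  5  5  5  5  5  6  6
 5  0  1  2  3  4  5  5  5  5  6  6  7
 8  0  1  2  3  4  5  5  6  6  6  7  7
dp[10][11] = 7. One LCS (by backtracking along matches): 4, 6, 4, 7, 5, 8, 5.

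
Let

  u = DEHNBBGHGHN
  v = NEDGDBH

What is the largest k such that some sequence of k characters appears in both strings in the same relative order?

3

Let dp[i][j] be the LCS length of the first i characters of u and the first j characters of v. dp[i][j] = dp[i-1][j-1]+1 when the i-th and j-th characters match, else max(dp[i-1][j], dp[i][j-1]).
    ·  N  E  D  G  D  B  H
 ·  0  0  0  0  0  0  0  0
 D  0  0  0  1  1  1  1  1
 E  0  0  1  1  1  1  1  1
 H  0  0  1  1  1  1  1  2
 N  0  1  1  1  1  1  1  2
 B  0  1  1  1  1  1  2  2
 B  0  1  1  1  1  1  2  2
 G  0  1  1  1  2  2  2  2
 H  0  1  1  1  2  2  2  3
 G  0  1  1  1  2  2  2  3
 H  0  1  1  1  2  2  2  3
 N  0  1  1  1  2  2  2  3
dp[11][7] = 3. One LCS (by backtracking along matches): DBH.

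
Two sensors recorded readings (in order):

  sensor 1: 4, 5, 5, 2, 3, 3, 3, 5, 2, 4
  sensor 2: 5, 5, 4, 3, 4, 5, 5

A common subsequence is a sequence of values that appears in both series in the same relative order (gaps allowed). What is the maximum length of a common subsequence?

Let dp[i][j] be the LCS length of the first i values of sensor 1 and the first j values of sensor 2. dp[i][j] = dp[i-1][j-1]+1 when the i-th and j-th values match, else max(dp[i-1][j], dp[i][j-1]).
    ·  5  5  4  3  4  5  5
 ·  0  0  0  0  0  0  0  0
 4  0  0  0  1  1  1  1  1
 5  0  1  1  1  1  1  2  2
 5  0  1  2  2  2  2  2  3
 2  0  1  2  2  2  2  2  3
 3  0  1  2  2  3  3  3  3
 3  0  1  2  2  3  3  3  3
 3  0  1  2  2  3  3  3  3
 5  0  1  2  2  3  3  4  4
 2  0  1  2  2  3  3  4  4
 4  0  1  2  3  3  4  4  4
dp[10][7] = 4. One LCS (by backtracking along matches): 5, 5, 3, 5.

4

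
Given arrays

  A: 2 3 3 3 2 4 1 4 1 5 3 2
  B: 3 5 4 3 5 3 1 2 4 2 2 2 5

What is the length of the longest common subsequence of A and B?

One common subsequence of length 6: 3 [2,1], then 3 [3,4], then 3 [4,6], then 2 [5,8], then 4 [6,9], then 5 [10,13]. Since dp[12][13] = 6, nothing longer is possible.

6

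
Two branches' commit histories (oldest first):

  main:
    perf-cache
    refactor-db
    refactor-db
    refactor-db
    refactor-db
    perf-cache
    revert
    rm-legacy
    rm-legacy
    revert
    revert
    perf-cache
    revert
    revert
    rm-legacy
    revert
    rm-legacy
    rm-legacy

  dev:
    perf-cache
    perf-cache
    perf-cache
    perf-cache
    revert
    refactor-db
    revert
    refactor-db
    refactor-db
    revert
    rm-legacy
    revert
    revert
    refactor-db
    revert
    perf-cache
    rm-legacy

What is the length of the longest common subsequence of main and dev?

One common subsequence of length 10: perf-cache [1,4]; then refactor-db [2,6]; then refactor-db [4,8]; then refactor-db [5,9]; then revert [7,10]; then rm-legacy [8,11]; then revert [10,13]; then revert [11,15]; then perf-cache [12,16]; then rm-legacy [18,17]. Since dp[18][17] = 10, nothing longer is possible.

10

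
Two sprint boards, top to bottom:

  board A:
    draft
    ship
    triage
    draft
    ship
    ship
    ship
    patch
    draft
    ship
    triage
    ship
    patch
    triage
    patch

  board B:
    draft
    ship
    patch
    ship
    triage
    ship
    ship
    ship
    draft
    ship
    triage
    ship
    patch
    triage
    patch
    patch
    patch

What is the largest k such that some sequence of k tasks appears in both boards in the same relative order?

13

One common subsequence of length 13: draft [1,1]; then ship [2,4]; then triage [3,5]; then ship [5,6]; then ship [6,7]; then ship [7,8]; then draft [9,9]; then ship [10,10]; then triage [11,11]; then ship [12,12]; then patch [13,13]; then triage [14,14]; then patch [15,17], and the DP table's final entry dp[15][17] is also 13, so no common subsequence is longer.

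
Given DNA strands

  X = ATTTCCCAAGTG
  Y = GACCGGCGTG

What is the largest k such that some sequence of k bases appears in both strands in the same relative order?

7

One common subsequence of length 7: A (X #1, Y #2) → C (X #5, Y #3) → C (X #6, Y #4) → C (X #7, Y #7) → G (X #10, Y #8) → T (X #11, Y #9) → G (X #12, Y #10). dp[12][10] = 7 confirms this is the maximum.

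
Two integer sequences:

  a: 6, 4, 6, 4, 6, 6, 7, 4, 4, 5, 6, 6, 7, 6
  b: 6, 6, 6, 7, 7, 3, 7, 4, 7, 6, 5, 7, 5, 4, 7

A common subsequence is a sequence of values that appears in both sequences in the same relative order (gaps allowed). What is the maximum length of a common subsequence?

7

One common subsequence of length 7: 6 at a[1]=b[2], then 6 at a[3]=b[3], then 4 at a[4]=b[8], then 6 at a[5]=b[10], then 7 at a[7]=b[12], then 4 at a[9]=b[14], then 7 at a[13]=b[15]. dp[14][15] = 7 confirms this is the maximum.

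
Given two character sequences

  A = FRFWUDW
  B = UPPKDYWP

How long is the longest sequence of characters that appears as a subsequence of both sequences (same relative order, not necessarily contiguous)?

Let dp[i][j] be the LCS length of the first i characters of A and the first j characters of B. dp[i][j] = dp[i-1][j-1]+1 when the i-th and j-th characters match, else max(dp[i-1][j], dp[i][j-1]).
    ·  U  P  P  K  D  Y  W  P
 ·  0  0  0  0  0  0  0  0  0
 F  0  0  0  0  0  0  0  0  0
 R  0  0  0  0  0  0  0  0  0
 F  0  0  0  0  0  0  0  0  0
 W  0  0  0  0  0  0  0  1  1
 U  0  1  1  1  1  1  1  1  1
 D  0  1  1  1  1  2  2  2  2
 W  0  1  1  1  1  2  2  3  3
dp[7][8] = 3. One LCS (by backtracking along matches): UDW.

3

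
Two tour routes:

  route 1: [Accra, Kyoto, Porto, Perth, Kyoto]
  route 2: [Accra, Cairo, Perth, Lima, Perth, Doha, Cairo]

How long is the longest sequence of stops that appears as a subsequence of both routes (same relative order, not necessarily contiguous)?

Match Accra (route 1 #1, route 2 #1) → Perth (route 1 #4, route 2 #5) — 2 stops in the same relative order in both. The LCS DP gives dp[5][7] = 2, so this is optimal.

2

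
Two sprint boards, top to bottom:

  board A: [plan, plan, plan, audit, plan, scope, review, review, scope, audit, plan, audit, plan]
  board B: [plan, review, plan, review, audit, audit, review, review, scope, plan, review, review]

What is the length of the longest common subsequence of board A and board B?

7

Match plan [1,1]; then plan [2,3]; then audit [4,6]; then review [7,7]; then review [8,8]; then scope [9,9]; then plan [11,10] — 7 tasks in the same relative order in both. The LCS DP gives dp[13][12] = 7, so this is optimal.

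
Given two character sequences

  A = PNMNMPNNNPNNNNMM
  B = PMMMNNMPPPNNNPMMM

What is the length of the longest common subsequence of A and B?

11

Pick P at A[1]=B[1], then N at A[2]=B[5], then N at A[4]=B[6], then M at A[5]=B[7], then P at A[6]=B[10], then N at A[7]=B[11], then N at A[8]=B[12], then N at A[9]=B[13], then P at A[10]=B[14], then M at A[15]=B[16], then M at A[16]=B[17]; all 11 characters appear in both, in order, and the DP table's final entry dp[16][17] is also 11, so no common subsequence is longer.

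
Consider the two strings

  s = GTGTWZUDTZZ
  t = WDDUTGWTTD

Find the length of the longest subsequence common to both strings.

Taking G at s[1]=t[6], then T at s[2]=t[8], then T at s[4]=t[9], then D at s[8]=t[10] gives a common subsequence of length 4, and the DP table's final entry dp[11][10] is also 4, so no common subsequence is longer.

4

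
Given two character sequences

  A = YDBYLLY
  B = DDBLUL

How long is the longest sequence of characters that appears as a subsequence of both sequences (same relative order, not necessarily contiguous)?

4

Let dp[i][j] be the LCS length of the first i characters of A and the first j characters of B. dp[i][j] = dp[i-1][j-1]+1 when the i-th and j-th characters match, else max(dp[i-1][j], dp[i][j-1]).
    ·  D  D  B  L  U  L
 ·  0  0  0  0  0  0  0
 Y  0  0  0  0  0  0  0
 D  0  1  1  1  1  1  1
 B  0  1  1  2  2  2  2
 Y  0  1  1  2  2  2  2
 L  0  1  1  2  3  3  3
 L  0  1  1  2  3  3  4
 Y  0  1  1  2  3  3  4
dp[7][6] = 4. One LCS (by backtracking along matches): DBLL.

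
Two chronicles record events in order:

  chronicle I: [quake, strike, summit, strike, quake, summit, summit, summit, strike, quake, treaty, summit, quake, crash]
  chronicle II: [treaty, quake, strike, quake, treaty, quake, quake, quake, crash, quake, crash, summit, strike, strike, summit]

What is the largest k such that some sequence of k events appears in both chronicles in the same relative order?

One common subsequence of length 6: quake (chronicle I #1, chronicle II #2); then strike (chronicle I #2, chronicle II #3); then summit (chronicle I #3, chronicle II #12); then strike (chronicle I #4, chronicle II #13); then strike (chronicle I #9, chronicle II #14); then summit (chronicle I #12, chronicle II #15), and the DP table's final entry dp[14][15] is also 6, so no common subsequence is longer.

6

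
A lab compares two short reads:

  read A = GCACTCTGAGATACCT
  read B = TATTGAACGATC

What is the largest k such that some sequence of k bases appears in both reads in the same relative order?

9

Pick A at read A[3]=read B[2], T at read A[5]=read B[3], T at read A[7]=read B[4], G at read A[8]=read B[5], A at read A[9]=read B[7], G at read A[10]=read B[9], A at read A[11]=read B[10], T at read A[12]=read B[11], C at read A[15]=read B[12]; all 9 bases appear in both, in order, and the DP table's final entry dp[16][12] is also 9, so no common subsequence is longer.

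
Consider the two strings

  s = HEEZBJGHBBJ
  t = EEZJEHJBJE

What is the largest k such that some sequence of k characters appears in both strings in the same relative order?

7

Taking E [2,1]; then E [3,2]; then Z [4,3]; then J [6,4]; then H [8,6]; then B [10,8]; then J [11,9] gives a common subsequence of length 7. The LCS DP gives dp[11][10] = 7, so this is optimal.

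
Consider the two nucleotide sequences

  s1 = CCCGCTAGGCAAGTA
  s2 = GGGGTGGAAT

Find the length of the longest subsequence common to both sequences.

7

Let dp[i][j] be the LCS length of the first i bases of s1 and the first j bases of s2. dp[i][j] = dp[i-1][j-1]+1 when the i-th and j-th bases match, else max(dp[i-1][j], dp[i][j-1]).
    ·  G  G  G  G  T  G  G  A  A  T
 ·  0  0  0  0  0  0  0  0  0  0  0
 C  0  0  0  0  0  0  0  0  0  0  0
 C  0  0  0  0  0  0  0  0  0  0  0
 C  0  0  0  0  0  0  0  0  0  0  0
 G  0  1  1  1  1  1  1  1  1  1  1
 C  0  1  1  1  1  1  1  1  1  1  1
 T  0  1  1  1  1  2  2  2  2  2  2
 A  0  1  1  1  1  2  2  2  3  3  3
 G  0  1  2  2  2  2  3  3  3  3  3
 G  0  1  2  3  3  3  3  4  4  4  4
 C  0  1  2  3  3  3  3  4  4  4  4
 A  0  1  2  3  3  3  3  4  5  5  5
 A  0  1  2  3  3  3  3  4  5  6  6
 G  0  1  2  3  4  4  4  4  5  6  6
 T  0  1  2  3  4  5  5  5  5  6  7
 A  0  1  2  3  4  5  5  5  6  6  7
dp[15][10] = 7. One LCS (by backtracking along matches): GTGGAAT.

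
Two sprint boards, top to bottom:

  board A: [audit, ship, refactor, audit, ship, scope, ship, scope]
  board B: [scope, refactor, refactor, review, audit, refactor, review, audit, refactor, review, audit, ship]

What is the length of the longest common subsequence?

4

One common subsequence of length 4: audit at board A[1]=board B[8], then refactor at board A[3]=board B[9], then audit at board A[4]=board B[11], then ship at board A[7]=board B[12]. dp[8][12] = 4 confirms this is the maximum.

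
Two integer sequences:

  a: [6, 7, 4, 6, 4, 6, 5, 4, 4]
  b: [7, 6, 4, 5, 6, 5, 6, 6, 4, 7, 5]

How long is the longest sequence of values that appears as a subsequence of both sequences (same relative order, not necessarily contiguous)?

Taking 7 at a[2]=b[1], then 6 at a[4]=b[2], then 4 at a[5]=b[3], then 6 at a[6]=b[5], then 5 at a[7]=b[6], then 4 at a[8]=b[9] gives a common subsequence of length 6. Since dp[9][11] = 6, nothing longer is possible.

6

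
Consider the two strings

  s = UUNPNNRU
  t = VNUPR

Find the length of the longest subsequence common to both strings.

3

Pick U at s[2]=t[3]; then P at s[4]=t[4]; then R at s[7]=t[5]; all 3 characters appear in both, in order, and the DP table's final entry dp[8][5] is also 3, so no common subsequence is longer.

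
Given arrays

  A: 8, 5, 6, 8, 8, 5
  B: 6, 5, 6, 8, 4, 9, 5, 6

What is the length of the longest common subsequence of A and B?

4

One common subsequence of length 4: 5 [2,2], 6 [3,3], 8 [4,4], 5 [6,7]. The LCS DP gives dp[6][8] = 4, so this is optimal.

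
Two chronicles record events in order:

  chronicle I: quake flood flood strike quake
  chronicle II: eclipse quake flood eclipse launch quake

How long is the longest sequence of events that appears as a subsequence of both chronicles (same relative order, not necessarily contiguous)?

3

Taking quake (chronicle I #1, chronicle II #2), then flood (chronicle I #2, chronicle II #3), then quake (chronicle I #5, chronicle II #6) gives a common subsequence of length 3, and the DP table's final entry dp[5][6] is also 3, so no common subsequence is longer.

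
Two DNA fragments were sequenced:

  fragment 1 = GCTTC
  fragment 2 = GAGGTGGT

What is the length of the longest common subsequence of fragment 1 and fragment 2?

One common subsequence of length 3: G (fragment 1 #1, fragment 2 #4), T (fragment 1 #3, fragment 2 #5), T (fragment 1 #4, fragment 2 #8). The LCS DP gives dp[5][8] = 3, so this is optimal.

3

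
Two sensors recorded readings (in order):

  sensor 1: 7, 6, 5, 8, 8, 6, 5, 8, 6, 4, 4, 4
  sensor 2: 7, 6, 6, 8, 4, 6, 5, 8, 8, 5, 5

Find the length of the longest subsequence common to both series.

6

Let dp[i][j] be the LCS length of the first i values of sensor 1 and the first j values of sensor 2. dp[i][j] = dp[i-1][j-1]+1 when the i-th and j-th values match, else max(dp[i-1][j], dp[i][j-1]).
    ·  7  6  6  8  4  6  5  8  8  5  5
 ·  0  0  0  0  0  0  0  0  0  0  0  0
 7  0  1  1  1  1  1  1  1  1  1  1  1
 6  0  1  2  2  2  2  2  2  2  2  2  2
 5  0  1  2  2  2  2  2  3  3  3  3  3
 8  0  1  2  2  3  3  3  3  4  4  4  4
 8  0  1  2  2  3  3  3  3  4  5  5  5
 6  0  1  2  3  3  3  4  4  4  5  5  5
 5  0  1  2  3  3  3  4  5  5  5  6  6
 8  0  1  2  3  4  4  4  5  6  6  6  6
 6  0  1  2  3  4  4  5  5  6  6  6  6
 4  0  1  2  3  4  5  5  5  6  6  6  6
 4  0  1  2  3  4  5  5  5  6  6  6  6
 4  0  1  2  3  4  5  5  5  6  6  6  6
dp[12][11] = 6. One LCS (by backtracking along matches): 7, 6, 5, 8, 8, 5.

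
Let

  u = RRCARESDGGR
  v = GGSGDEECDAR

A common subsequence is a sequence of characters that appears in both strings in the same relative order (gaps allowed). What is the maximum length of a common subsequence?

3

Let dp[i][j] be the LCS length of the first i characters of u and the first j characters of v. dp[i][j] = dp[i-1][j-1]+1 when the i-th and j-th characters match, else max(dp[i-1][j], dp[i][j-1]).
    ·  G  G  S  G  D  E  E  C  D  A  R
 ·  0  0  0  0  0  0  0  0  0  0  0  0
 R  0  0  0  0  0  0  0  0  0  0  0  1
 R  0  0  0  0  0  0  0  0  0  0  0  1
 C  0  0  0  0  0  0  0  0  1  1  1  1
 A  0  0  0  0  0  0  0  0  1  1  2  2
 R  0  0  0  0  0  0  0  0  1  1  2  3
 E  0  0  0  0  0  0  1  1  1  1  2  3
 S  0  0  0  1  1  1  1  1  1  1  2  3
 D  0  0  0  1  1  2  2  2  2  2  2  3
 G  0  1  1  1  2  2  2  2  2  2  2  3
 G  0  1  2  2  2  2  2  2  2  2  2  3
 R  0  1  2  2  2  2  2  2  2  2  2  3
dp[11][11] = 3. One LCS (by backtracking along matches): CAR.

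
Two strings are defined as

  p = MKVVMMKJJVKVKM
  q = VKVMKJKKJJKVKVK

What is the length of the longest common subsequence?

One common subsequence of length 10: K [2,2]; then V [4,3]; then M [5,4]; then K [7,8]; then J [8,9]; then J [9,10]; then V [10,12]; then K [11,13]; then V [12,14]; then K [13,15]. dp[14][15] = 10 confirms this is the maximum.

10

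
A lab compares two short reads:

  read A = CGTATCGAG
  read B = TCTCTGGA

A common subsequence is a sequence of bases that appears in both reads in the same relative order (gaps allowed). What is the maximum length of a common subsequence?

One common subsequence of length 5: C at read A[1]=read B[2] → T at read A[3]=read B[3] → T at read A[5]=read B[5] → G at read A[7]=read B[7] → A at read A[8]=read B[8]. Since dp[9][8] = 5, nothing longer is possible.

5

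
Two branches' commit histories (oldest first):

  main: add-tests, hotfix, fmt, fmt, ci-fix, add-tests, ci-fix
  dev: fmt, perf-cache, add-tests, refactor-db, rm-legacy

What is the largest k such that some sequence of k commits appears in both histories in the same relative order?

2

Pick fmt at main[3]=dev[1] → add-tests at main[6]=dev[3]; all 2 commits appear in both, in order. Since dp[7][5] = 2, nothing longer is possible.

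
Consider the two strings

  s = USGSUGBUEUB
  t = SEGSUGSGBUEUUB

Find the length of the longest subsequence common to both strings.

10

One common subsequence of length 10: S [2,1]; then G [3,3]; then S [4,4]; then U [5,5]; then G [6,8]; then B [7,9]; then U [8,10]; then E [9,11]; then U [10,13]; then B [11,14]. dp[11][14] = 10 confirms this is the maximum.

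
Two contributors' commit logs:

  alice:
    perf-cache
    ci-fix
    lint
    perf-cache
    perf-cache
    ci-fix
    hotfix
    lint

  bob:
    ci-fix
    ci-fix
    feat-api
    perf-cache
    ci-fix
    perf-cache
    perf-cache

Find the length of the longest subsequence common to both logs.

4

Taking perf-cache (alice #1, bob #4), then ci-fix (alice #2, bob #5), then perf-cache (alice #4, bob #6), then perf-cache (alice #5, bob #7) gives a common subsequence of length 4, and the DP table's final entry dp[8][7] is also 4, so no common subsequence is longer.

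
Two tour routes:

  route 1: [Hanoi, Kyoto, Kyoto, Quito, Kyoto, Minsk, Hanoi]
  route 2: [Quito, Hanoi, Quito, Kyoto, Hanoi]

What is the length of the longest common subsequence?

4

Match Hanoi (route 1 #1, route 2 #2), then Quito (route 1 #4, route 2 #3), then Kyoto (route 1 #5, route 2 #4), then Hanoi (route 1 #7, route 2 #5) — 4 stops in the same relative order in both, and the DP table's final entry dp[7][5] is also 4, so no common subsequence is longer.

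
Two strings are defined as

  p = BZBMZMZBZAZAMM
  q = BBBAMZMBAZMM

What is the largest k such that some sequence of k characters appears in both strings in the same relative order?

Taking B at p[1]=q[2] → B at p[3]=q[3] → M at p[4]=q[5] → Z at p[5]=q[6] → M at p[6]=q[7] → B at p[8]=q[8] → A at p[10]=q[9] → Z at p[11]=q[10] → M at p[13]=q[11] → M at p[14]=q[12] gives a common subsequence of length 10, and the DP table's final entry dp[14][12] is also 10, so no common subsequence is longer.

10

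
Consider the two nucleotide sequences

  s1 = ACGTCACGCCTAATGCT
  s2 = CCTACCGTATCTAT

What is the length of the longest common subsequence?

Pick C at s1[2]=s2[2], T at s1[4]=s2[3], C at s1[5]=s2[5], C at s1[7]=s2[6], G at s1[8]=s2[7], T at s1[11]=s2[8], A at s1[13]=s2[9], T at s1[14]=s2[10], C at s1[16]=s2[11], T at s1[17]=s2[14]; all 10 bases appear in both, in order. The LCS DP gives dp[17][14] = 10, so this is optimal.

10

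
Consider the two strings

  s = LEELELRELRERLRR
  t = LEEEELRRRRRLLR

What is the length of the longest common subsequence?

10

Pick L [1,1]; then E [2,3]; then E [3,4]; then E [5,5]; then L [6,6]; then R [7,9]; then R [10,10]; then R [12,11]; then L [13,13]; then R [15,14]; all 10 characters appear in both, in order, and the DP table's final entry dp[15][14] is also 10, so no common subsequence is longer.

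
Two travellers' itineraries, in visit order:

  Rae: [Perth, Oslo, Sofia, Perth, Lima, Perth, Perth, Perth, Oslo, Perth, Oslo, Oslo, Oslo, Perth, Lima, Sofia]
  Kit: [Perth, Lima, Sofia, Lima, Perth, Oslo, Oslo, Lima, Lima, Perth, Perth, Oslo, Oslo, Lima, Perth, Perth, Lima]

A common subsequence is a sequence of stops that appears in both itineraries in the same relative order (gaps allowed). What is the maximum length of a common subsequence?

10

One common subsequence of length 10: Perth (Rae #1, Kit #1), then Sofia (Rae #3, Kit #3), then Perth (Rae #4, Kit #5), then Lima (Rae #5, Kit #9), then Perth (Rae #6, Kit #10), then Perth (Rae #7, Kit #11), then Oslo (Rae #9, Kit #13), then Perth (Rae #10, Kit #15), then Perth (Rae #14, Kit #16), then Lima (Rae #15, Kit #17), and the DP table's final entry dp[16][17] is also 10, so no common subsequence is longer.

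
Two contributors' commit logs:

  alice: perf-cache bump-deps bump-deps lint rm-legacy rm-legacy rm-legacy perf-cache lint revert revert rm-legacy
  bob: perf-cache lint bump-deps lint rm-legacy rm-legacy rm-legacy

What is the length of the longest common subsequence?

Match perf-cache (alice #1, bob #1) → bump-deps (alice #3, bob #3) → lint (alice #4, bob #4) → rm-legacy (alice #6, bob #5) → rm-legacy (alice #7, bob #6) → rm-legacy (alice #12, bob #7) — 6 commits in the same relative order in both, and the DP table's final entry dp[12][7] is also 6, so no common subsequence is longer.

6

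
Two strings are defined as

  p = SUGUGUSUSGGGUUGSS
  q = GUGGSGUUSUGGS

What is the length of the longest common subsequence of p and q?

9

Match S at p[1]=q[5]; then G at p[3]=q[6]; then U at p[4]=q[7]; then U at p[6]=q[8]; then S at p[7]=q[9]; then U at p[8]=q[10]; then G at p[12]=q[11]; then G at p[15]=q[12]; then S at p[17]=q[13] — 9 characters in the same relative order in both. dp[17][13] = 9 confirms this is the maximum.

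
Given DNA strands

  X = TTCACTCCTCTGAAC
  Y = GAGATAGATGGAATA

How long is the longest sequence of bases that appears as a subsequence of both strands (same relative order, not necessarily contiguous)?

6

One common subsequence of length 6: T (X #1, Y #5) → A (X #4, Y #8) → T (X #6, Y #9) → G (X #12, Y #11) → A (X #13, Y #13) → A (X #14, Y #15). The LCS DP gives dp[15][15] = 6, so this is optimal.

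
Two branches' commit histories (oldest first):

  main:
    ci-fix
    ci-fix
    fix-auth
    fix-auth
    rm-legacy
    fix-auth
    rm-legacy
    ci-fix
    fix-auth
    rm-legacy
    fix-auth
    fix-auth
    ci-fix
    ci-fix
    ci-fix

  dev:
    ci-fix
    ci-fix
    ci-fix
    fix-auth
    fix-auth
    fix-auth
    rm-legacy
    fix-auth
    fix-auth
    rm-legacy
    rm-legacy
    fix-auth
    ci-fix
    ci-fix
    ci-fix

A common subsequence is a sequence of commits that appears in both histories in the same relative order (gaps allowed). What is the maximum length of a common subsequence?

Taking ci-fix [1,2] → ci-fix [2,3] → fix-auth [3,5] → fix-auth [4,6] → rm-legacy [5,7] → fix-auth [6,9] → rm-legacy [7,10] → rm-legacy [10,11] → fix-auth [12,12] → ci-fix [13,13] → ci-fix [14,14] → ci-fix [15,15] gives a common subsequence of length 12. Since dp[15][15] = 12, nothing longer is possible.

12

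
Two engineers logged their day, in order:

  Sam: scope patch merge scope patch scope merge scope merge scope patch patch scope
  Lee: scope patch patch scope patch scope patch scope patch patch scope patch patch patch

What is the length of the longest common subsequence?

Taking scope (Sam #1, Lee #1), then patch (Sam #2, Lee #3), then scope (Sam #4, Lee #4), then patch (Sam #5, Lee #5), then scope (Sam #6, Lee #6), then scope (Sam #8, Lee #8), then scope (Sam #10, Lee #11), then patch (Sam #11, Lee #13), then patch (Sam #12, Lee #14) gives a common subsequence of length 9. Since dp[13][14] = 9, nothing longer is possible.

9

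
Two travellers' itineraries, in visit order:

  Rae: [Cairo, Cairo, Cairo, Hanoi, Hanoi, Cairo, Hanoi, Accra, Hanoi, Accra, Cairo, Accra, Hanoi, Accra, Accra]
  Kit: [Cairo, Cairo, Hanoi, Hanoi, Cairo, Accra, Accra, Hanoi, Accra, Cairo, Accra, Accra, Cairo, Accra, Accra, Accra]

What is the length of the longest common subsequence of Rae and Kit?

12

Pick Cairo at Rae[2]=Kit[1]; then Cairo at Rae[3]=Kit[2]; then Hanoi at Rae[4]=Kit[3]; then Hanoi at Rae[5]=Kit[4]; then Cairo at Rae[6]=Kit[5]; then Hanoi at Rae[7]=Kit[8]; then Accra at Rae[8]=Kit[11]; then Accra at Rae[10]=Kit[12]; then Cairo at Rae[11]=Kit[13]; then Accra at Rae[12]=Kit[14]; then Accra at Rae[14]=Kit[15]; then Accra at Rae[15]=Kit[16]; all 12 stops appear in both, in order. dp[15][16] = 12 confirms this is the maximum.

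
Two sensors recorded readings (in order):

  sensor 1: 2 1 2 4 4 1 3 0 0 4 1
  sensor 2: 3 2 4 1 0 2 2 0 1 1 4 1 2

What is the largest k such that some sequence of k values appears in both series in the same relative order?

Let dp[i][j] be the LCS length of the first i values of sensor 1 and the first j values of sensor 2. dp[i][j] = dp[i-1][j-1]+1 when the i-th and j-th values match, else max(dp[i-1][j], dp[i][j-1]).
    ·  3  2  4  1  0  2  2  0  1  1  4  1  2
 ·  0  0  0  0  0  0  0  0  0  0  0  0  0  0
 2  0  0  1  1  1  1  1  1  1  1  1  1  1  1
 1  0  0  1  1  2  2  2  2  2  2  2  2  2  2
 2  0  0  1  1  2  2  3  3  3  3  3  3  3  3
 4  0  0  1  2  2  2  3  3  3  3  3  4  4  4
 4  0  0  1  2  2  2  3  3  3  3  3  4  4  4
 1  0  0  1  2  3  3  3  3  3  4  4  4  5  5
 3  0  1  1  2  3  3  3  3  3  4  4  4  5  5
 0  0  1  1  2  3  4  4  4  4  4  4  4  5  5
 0  0  1  1  2  3  4  4  4  5  5  5  5  5  5
 4  0  1  1  2  3  4  4  4  5  5  5  6  6  6
 1  0  1  1  2  3  4  4  4  5  6  6  6  7  7
dp[11][13] = 7. One LCS (by backtracking along matches): 2, 4, 1, 0, 0, 4, 1.

7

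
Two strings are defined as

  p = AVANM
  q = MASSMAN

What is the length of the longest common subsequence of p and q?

Let dp[i][j] be the LCS length of the first i characters of p and the first j characters of q. dp[i][j] = dp[i-1][j-1]+1 when the i-th and j-th characters match, else max(dp[i-1][j], dp[i][j-1]).
    ·  M  A  S  S  M  A  N
 ·  0  0  0  0  0  0  0  0
 A  0  0  1  1  1  1  1  1
 V  0  0  1  1  1  1  1  1
 A  0  0  1  1  1  1  2  2
 N  0  0  1  1  1  1  2  3
 M  0  1  1  1  1  2  2  3
dp[5][7] = 3. One LCS (by backtracking along matches): AAN.

3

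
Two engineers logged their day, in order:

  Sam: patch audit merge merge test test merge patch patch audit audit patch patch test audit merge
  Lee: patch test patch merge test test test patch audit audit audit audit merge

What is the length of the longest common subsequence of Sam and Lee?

Taking patch (Sam #1, Lee #3), merge (Sam #3, Lee #4), test (Sam #5, Lee #6), test (Sam #6, Lee #7), patch (Sam #8, Lee #8), audit (Sam #10, Lee #10), audit (Sam #11, Lee #11), audit (Sam #15, Lee #12), merge (Sam #16, Lee #13) gives a common subsequence of length 9. The LCS DP gives dp[16][13] = 9, so this is optimal.

9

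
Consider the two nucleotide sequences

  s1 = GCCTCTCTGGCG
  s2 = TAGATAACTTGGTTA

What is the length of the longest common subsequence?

7

One common subsequence of length 7: G [1,3], T [4,5], C [5,8], T [6,9], T [8,10], G [9,11], G [10,12], and the DP table's final entry dp[12][15] is also 7, so no common subsequence is longer.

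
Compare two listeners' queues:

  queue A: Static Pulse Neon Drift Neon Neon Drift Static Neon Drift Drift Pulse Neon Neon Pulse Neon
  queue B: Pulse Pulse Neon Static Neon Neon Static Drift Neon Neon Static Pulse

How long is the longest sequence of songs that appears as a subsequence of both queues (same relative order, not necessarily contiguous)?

Pick Pulse at queue A[2]=queue B[2] → Neon at queue A[3]=queue B[3] → Neon at queue A[5]=queue B[5] → Neon at queue A[6]=queue B[6] → Static at queue A[8]=queue B[7] → Drift at queue A[11]=queue B[8] → Neon at queue A[13]=queue B[9] → Neon at queue A[14]=queue B[10] → Pulse at queue A[15]=queue B[12]; all 9 songs appear in both, in order, and the DP table's final entry dp[16][12] is also 9, so no common subsequence is longer.

9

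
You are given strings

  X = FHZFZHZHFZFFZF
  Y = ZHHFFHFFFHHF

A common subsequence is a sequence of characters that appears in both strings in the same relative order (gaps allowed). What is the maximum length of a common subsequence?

Taking F (X #1, Y #4); then F (X #4, Y #5); then H (X #8, Y #6); then F (X #9, Y #7); then F (X #11, Y #8); then F (X #12, Y #9); then F (X #14, Y #12) gives a common subsequence of length 7. The LCS DP gives dp[14][12] = 7, so this is optimal.

7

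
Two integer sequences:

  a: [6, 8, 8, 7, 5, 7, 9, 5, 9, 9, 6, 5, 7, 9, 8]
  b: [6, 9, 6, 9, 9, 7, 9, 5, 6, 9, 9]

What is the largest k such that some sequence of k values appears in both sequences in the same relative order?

Taking 6 at a[1]=b[3]; then 7 at a[6]=b[6]; then 9 at a[7]=b[7]; then 5 at a[8]=b[8]; then 9 at a[10]=b[10]; then 9 at a[14]=b[11] gives a common subsequence of length 6. dp[15][11] = 6 confirms this is the maximum.

6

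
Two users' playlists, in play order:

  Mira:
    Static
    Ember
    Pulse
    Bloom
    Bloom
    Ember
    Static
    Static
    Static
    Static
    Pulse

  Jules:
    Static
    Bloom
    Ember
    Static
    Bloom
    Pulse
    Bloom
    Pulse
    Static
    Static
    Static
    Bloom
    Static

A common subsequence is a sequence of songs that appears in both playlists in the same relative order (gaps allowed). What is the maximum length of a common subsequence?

Match Static at Mira[1]=Jules[1], Ember at Mira[2]=Jules[3], Pulse at Mira[3]=Jules[6], Bloom at Mira[4]=Jules[7], Static at Mira[7]=Jules[9], Static at Mira[8]=Jules[10], Static at Mira[9]=Jules[11], Static at Mira[10]=Jules[13] — 8 songs in the same relative order in both. Since dp[11][13] = 8, nothing longer is possible.

8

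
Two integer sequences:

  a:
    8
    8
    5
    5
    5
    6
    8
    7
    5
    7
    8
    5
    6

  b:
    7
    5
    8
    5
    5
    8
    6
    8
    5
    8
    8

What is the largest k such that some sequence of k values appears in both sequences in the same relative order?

7

One common subsequence of length 7: 8 at a[2]=b[3], then 5 at a[3]=b[4], then 5 at a[4]=b[5], then 6 at a[6]=b[7], then 8 at a[7]=b[8], then 5 at a[9]=b[9], then 8 at a[11]=b[11], and the DP table's final entry dp[13][11] is also 7, so no common subsequence is longer.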